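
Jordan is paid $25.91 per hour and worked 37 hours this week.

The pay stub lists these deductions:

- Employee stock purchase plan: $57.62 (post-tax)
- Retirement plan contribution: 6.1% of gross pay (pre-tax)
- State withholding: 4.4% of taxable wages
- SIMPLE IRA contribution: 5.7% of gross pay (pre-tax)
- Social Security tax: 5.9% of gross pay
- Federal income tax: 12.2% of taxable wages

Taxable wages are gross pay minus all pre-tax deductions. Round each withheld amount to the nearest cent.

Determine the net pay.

Gross pay: 37 × $25.91 = $958.67
Retirement plan contribution: $958.67 × 0.061 = $58.48
SIMPLE IRA contribution: $958.67 × 0.057 = $54.64
Pre-tax total = $58.48 + $54.64 = $113.12
Taxable wages = $958.67 − $113.12 = $845.55
State withholding: $845.55 × 0.044 = $37.20
Federal income tax: $845.55 × 0.122 = $103.16
Social Security tax: $958.67 × 0.059 = $56.56
Employee stock purchase plan: $57.62
Total deductions = $58.48 + $54.64 + $37.20 + $103.16 + $56.56 + $57.62 = $367.66
Net pay = $958.67 − $367.66 = $591.01

$591.01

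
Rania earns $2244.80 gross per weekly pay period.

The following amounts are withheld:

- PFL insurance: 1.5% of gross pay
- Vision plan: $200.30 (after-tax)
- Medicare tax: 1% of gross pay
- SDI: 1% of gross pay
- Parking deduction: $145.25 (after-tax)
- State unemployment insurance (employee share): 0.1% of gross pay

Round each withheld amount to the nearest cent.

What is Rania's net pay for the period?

$1818.44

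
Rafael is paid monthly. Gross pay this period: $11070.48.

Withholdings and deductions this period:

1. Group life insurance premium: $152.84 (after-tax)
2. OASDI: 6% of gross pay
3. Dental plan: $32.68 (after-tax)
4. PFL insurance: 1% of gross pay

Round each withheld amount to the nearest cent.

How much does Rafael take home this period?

$10110.03

PFL insurance: $11070.48 × 0.01 = $110.70
OASDI: $11070.48 × 0.06 = $664.23
Dental plan: $32.68
Group life insurance premium: $152.84
Total deductions = $110.70 + $664.23 + $32.68 + $152.84 = $960.45
Net pay = $11070.48 − $960.45 = $10110.03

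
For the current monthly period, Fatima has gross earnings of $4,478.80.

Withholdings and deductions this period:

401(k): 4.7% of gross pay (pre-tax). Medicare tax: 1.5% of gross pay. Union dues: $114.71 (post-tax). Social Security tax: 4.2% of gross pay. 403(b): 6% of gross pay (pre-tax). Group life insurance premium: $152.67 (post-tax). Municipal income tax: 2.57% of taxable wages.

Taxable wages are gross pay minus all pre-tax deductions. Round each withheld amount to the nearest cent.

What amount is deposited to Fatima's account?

$3,374.11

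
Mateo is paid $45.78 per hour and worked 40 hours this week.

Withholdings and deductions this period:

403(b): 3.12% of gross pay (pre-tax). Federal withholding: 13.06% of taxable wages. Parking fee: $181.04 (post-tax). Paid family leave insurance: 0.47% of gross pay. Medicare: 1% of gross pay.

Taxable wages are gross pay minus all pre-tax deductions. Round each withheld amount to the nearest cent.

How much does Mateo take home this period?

$1,334.42

Gross pay: 40 × $45.78 = $1,831.20
403(b): $1,831.20 × 0.0312 = $57.13
Taxable wages = $1,831.20 − $57.13 = $1,774.07
Federal withholding: $1,774.07 × 0.1306 = $231.69
Paid family leave insurance: $1,831.20 × 0.0047 = $8.61
Medicare: $1,831.20 × 0.01 = $18.31
Parking fee: $181.04
Total deductions = $57.13 + $231.69 + $8.61 + $18.31 + $181.04 = $496.78
Net pay = $1,831.20 − $496.78 = $1,334.42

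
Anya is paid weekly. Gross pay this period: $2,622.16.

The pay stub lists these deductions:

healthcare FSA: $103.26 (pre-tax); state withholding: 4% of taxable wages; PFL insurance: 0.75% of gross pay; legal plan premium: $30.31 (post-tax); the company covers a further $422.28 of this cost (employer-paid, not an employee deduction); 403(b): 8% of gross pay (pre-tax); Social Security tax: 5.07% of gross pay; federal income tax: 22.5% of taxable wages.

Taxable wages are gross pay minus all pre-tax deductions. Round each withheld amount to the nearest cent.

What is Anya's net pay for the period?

403(b): $2,622.16 × 0.08 = $209.77
Healthcare FSA: $103.26
Pre-tax total = $209.77 + $103.26 = $313.03
Taxable wages = $2,622.16 − $313.03 = $2,309.13
Federal income tax: $2,309.13 × 0.225 = $519.55
State withholding: $2,309.13 × 0.04 = $92.37
Social Security tax: $2,622.16 × 0.0507 = $132.94
PFL insurance: $2,622.16 × 0.0075 = $19.67
Legal plan premium: $30.31
(Employer's $422.28 toward legal plan premium is not withheld from the employee.)
Total deductions = $209.77 + $103.26 + $519.55 + $92.37 + $132.94 + $19.67 + $30.31 = $1,107.87
Net pay = $2,622.16 − $1,107.87 = $1,514.29

$1,514.29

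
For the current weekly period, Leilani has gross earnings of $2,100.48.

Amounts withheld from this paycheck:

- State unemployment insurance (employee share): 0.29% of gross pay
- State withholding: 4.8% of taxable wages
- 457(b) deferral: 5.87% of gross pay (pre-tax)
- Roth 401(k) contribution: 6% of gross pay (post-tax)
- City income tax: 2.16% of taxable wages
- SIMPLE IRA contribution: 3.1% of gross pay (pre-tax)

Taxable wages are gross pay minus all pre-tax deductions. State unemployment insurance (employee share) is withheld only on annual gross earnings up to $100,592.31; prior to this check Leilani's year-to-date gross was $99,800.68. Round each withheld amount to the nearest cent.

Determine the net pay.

SIMPLE IRA contribution: $2,100.48 × 0.031 = $65.11
457(b) deferral: $2,100.48 × 0.0587 = $123.30
Pre-tax total = $65.11 + $123.30 = $188.41
Taxable wages = $2,100.48 − $188.41 = $1,912.07
City income tax: $1,912.07 × 0.0216 = $41.30
State withholding: $1,912.07 × 0.048 = $91.78
State unemployment insurance (employee share): only $100,592.31 − $99,800.68 = $791.63 of this check is subject → $791.63 × 0.0029 = $2.30
Roth 401(k) contribution: $2,100.48 × 0.06 = $126.03
Total deductions = $65.11 + $123.30 + $41.30 + $91.78 + $2.30 + $126.03 = $449.82
Net pay = $2,100.48 − $449.82 = $1,650.66

$1,650.66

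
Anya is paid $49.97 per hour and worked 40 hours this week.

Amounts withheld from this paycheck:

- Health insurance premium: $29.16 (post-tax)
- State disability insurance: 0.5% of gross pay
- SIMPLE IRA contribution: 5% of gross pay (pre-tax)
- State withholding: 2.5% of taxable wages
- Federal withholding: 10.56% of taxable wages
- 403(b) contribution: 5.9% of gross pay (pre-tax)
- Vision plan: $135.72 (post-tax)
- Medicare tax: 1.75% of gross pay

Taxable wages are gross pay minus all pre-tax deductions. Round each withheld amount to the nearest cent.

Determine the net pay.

Gross pay: 40 × $49.97 = $1998.80
SIMPLE IRA contribution: $1998.80 × 0.05 = $99.94
403(b) contribution: $1998.80 × 0.059 = $117.93
Pre-tax total = $99.94 + $117.93 = $217.87
Taxable wages = $1998.80 − $217.87 = $1780.93
Federal withholding: $1780.93 × 0.1056 = $188.07
State withholding: $1780.93 × 0.025 = $44.52
State disability insurance: $1998.80 × 0.005 = $9.99
Medicare tax: $1998.80 × 0.0175 = $34.98
Vision plan: $135.72
Health insurance premium: $29.16
Total deductions = $99.94 + $117.93 + $188.07 + $44.52 + $9.99 + $34.98 + $135.72 + $29.16 = $660.31
Net pay = $1998.80 − $660.31 = $1338.49

$1338.49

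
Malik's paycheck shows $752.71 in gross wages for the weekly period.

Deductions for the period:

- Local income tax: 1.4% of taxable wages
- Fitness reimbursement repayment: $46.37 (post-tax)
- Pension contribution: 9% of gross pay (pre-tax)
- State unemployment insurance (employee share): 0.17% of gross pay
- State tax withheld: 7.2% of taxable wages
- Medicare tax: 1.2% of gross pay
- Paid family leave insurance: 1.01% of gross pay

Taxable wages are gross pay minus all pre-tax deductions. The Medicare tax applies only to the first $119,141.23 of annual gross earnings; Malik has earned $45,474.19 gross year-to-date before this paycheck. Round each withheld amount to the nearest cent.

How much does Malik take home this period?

$561.78

Pension contribution: $752.71 × 0.09 = $67.74
Taxable wages = $752.71 − $67.74 = $684.97
State tax withheld: $684.97 × 0.072 = $49.32
Local income tax: $684.97 × 0.014 = $9.59
Medicare tax: cap not yet reached, full $752.71 is subject → $752.71 × 0.012 = $9.03
State unemployment insurance (employee share): $752.71 × 0.0017 = $1.28
Paid family leave insurance: $752.71 × 0.0101 = $7.60
Fitness reimbursement repayment: $46.37
Total deductions = $67.74 + $49.32 + $9.59 + $9.03 + $1.28 + $7.60 + $46.37 = $190.93
Net pay = $752.71 − $190.93 = $561.78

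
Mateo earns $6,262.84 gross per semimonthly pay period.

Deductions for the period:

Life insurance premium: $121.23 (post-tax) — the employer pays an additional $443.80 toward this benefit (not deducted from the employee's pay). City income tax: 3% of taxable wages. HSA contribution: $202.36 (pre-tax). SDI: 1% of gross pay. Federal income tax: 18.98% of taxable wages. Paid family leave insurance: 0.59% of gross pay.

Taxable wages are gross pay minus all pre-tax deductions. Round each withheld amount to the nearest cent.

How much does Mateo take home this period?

$4,507.58

HSA contribution: $202.36
Taxable wages = $6,262.84 − $202.36 = $6,060.48
Federal income tax: $6,060.48 × 0.1898 = $1,150.28
City income tax: $6,060.48 × 0.03 = $181.81
Paid family leave insurance: $6,262.84 × 0.0059 = $36.95
SDI: $6,262.84 × 0.01 = $62.63
Life insurance premium: $121.23
(Employer's $443.80 toward life insurance premium is not withheld from the employee.)
Total deductions = $202.36 + $1,150.28 + $181.81 + $36.95 + $62.63 + $121.23 = $1,755.26
Net pay = $6,262.84 − $1,755.26 = $4,507.58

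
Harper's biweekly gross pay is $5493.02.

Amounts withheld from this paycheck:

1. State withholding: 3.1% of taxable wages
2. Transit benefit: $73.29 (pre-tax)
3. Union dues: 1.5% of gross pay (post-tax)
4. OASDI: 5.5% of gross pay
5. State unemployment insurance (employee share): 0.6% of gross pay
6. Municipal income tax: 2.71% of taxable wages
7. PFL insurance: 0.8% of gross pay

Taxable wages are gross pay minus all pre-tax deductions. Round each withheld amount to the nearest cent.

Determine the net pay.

$4643.43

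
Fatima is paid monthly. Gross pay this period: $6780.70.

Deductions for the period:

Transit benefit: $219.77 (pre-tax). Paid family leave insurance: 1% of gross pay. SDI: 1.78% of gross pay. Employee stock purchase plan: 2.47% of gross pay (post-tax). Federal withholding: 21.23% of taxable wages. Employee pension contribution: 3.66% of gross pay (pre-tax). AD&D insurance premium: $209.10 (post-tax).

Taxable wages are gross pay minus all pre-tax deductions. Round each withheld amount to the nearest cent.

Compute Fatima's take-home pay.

$4407.47

Employee pension contribution: $6780.70 × 0.0366 = $248.17
Transit benefit: $219.77
Pre-tax total = $248.17 + $219.77 = $467.94
Taxable wages = $6780.70 − $467.94 = $6312.76
Federal withholding: $6312.76 × 0.2123 = $1340.20
Paid family leave insurance: $6780.70 × 0.01 = $67.81
SDI: $6780.70 × 0.0178 = $120.70
Employee stock purchase plan: $6780.70 × 0.0247 = $167.48
AD&D insurance premium: $209.10
Total deductions = $248.17 + $219.77 + $1340.20 + $67.81 + $120.70 + $167.48 + $209.10 = $2373.23
Net pay = $6780.70 − $2373.23 = $4407.47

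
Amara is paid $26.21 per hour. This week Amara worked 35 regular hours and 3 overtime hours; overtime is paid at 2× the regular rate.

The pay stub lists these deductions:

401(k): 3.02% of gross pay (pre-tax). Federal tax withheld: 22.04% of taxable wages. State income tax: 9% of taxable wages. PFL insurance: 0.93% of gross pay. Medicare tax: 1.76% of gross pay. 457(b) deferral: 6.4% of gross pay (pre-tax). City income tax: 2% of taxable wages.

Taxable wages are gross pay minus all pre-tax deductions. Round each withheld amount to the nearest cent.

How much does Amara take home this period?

$622.88

Regular pay: 35 × $26.21 = $917.35
Overtime pay: 3 × $26.21 × 2 = $157.26
Gross pay = $917.35 + $157.26 = $1,074.61
401(k): $1,074.61 × 0.0302 = $32.45
457(b) deferral: $1,074.61 × 0.064 = $68.78
Pre-tax total = $32.45 + $68.78 = $101.23
Taxable wages = $1,074.61 − $101.23 = $973.38
Federal tax withheld: $973.38 × 0.2204 = $214.53
State income tax: $973.38 × 0.09 = $87.60
City income tax: $973.38 × 0.02 = $19.47
PFL insurance: $1,074.61 × 0.0093 = $9.99
Medicare tax: $1,074.61 × 0.0176 = $18.91
Total deductions = $32.45 + $68.78 + $214.53 + $87.60 + $19.47 + $9.99 + $18.91 = $451.73
Net pay = $1,074.61 − $451.73 = $622.88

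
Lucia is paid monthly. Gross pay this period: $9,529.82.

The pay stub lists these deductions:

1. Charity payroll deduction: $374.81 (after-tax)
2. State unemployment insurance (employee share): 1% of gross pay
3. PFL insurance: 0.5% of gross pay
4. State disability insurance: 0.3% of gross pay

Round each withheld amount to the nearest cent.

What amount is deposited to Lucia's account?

$8,983.47

State unemployment insurance (employee share): $9,529.82 × 0.01 = $95.30
PFL insurance: $9,529.82 × 0.005 = $47.65
State disability insurance: $9,529.82 × 0.003 = $28.59
Charity payroll deduction: $374.81
Total deductions = $95.30 + $47.65 + $28.59 + $374.81 = $546.35
Net pay = $9,529.82 − $546.35 = $8,983.47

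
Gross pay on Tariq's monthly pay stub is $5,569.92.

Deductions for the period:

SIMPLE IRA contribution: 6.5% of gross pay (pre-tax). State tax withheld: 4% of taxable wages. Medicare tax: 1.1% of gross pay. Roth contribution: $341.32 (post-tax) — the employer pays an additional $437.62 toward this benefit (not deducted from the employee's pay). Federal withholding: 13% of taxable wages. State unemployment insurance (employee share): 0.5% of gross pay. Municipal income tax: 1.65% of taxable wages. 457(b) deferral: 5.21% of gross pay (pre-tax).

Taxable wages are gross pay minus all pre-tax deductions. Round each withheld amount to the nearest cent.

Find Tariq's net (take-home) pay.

$3,570.10

457(b) deferral: $5,569.92 × 0.0521 = $290.19
SIMPLE IRA contribution: $5,569.92 × 0.065 = $362.04
Pre-tax total = $290.19 + $362.04 = $652.23
Taxable wages = $5,569.92 − $652.23 = $4,917.69
State tax withheld: $4,917.69 × 0.04 = $196.71
Municipal income tax: $4,917.69 × 0.0165 = $81.14
Federal withholding: $4,917.69 × 0.13 = $639.30
Medicare tax: $5,569.92 × 0.011 = $61.27
State unemployment insurance (employee share): $5,569.92 × 0.005 = $27.85
Roth contribution: $341.32
(Employer's $437.62 toward Roth contribution is not withheld from the employee.)
Total deductions = $290.19 + $362.04 + $196.71 + $81.14 + $639.30 + $61.27 + $27.85 + $341.32 = $1,999.82
Net pay = $5,569.92 − $1,999.82 = $3,570.10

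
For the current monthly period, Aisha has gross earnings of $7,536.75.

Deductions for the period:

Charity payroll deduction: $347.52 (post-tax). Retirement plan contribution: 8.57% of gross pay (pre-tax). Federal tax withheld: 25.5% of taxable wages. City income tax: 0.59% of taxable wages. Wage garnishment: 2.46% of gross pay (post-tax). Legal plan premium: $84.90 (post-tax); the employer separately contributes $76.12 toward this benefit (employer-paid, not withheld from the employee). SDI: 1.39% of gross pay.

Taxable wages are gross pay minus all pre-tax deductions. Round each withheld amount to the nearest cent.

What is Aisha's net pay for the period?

$4,370.44

Retirement plan contribution: $7,536.75 × 0.0857 = $645.90
Taxable wages = $7,536.75 − $645.90 = $6,890.85
Federal tax withheld: $6,890.85 × 0.255 = $1,757.17
City income tax: $6,890.85 × 0.0059 = $40.66
SDI: $7,536.75 × 0.0139 = $104.76
Legal plan premium: $84.90
Charity payroll deduction: $347.52
Wage garnishment: $7,536.75 × 0.0246 = $185.40
(Employer's $76.12 toward legal plan premium is not withheld from the employee.)
Total deductions = $645.90 + $1,757.17 + $40.66 + $104.76 + $84.90 + $347.52 + $185.40 = $3,166.31
Net pay = $7,536.75 − $3,166.31 = $4,370.44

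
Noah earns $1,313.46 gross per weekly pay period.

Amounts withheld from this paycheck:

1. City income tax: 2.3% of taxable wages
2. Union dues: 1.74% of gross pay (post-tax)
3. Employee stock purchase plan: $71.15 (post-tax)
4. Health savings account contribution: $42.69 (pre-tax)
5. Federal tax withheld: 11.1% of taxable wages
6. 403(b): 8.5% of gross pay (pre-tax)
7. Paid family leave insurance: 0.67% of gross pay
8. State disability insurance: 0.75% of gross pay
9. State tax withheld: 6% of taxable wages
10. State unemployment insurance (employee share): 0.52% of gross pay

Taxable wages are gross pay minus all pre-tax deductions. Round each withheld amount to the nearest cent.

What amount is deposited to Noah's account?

Health savings account contribution: $42.69
403(b): $1,313.46 × 0.085 = $111.64
Pre-tax total = $42.69 + $111.64 = $154.33
Taxable wages = $1,313.46 − $154.33 = $1,159.13
State tax withheld: $1,159.13 × 0.06 = $69.55
Federal tax withheld: $1,159.13 × 0.111 = $128.66
City income tax: $1,159.13 × 0.023 = $26.66
State unemployment insurance (employee share): $1,313.46 × 0.0052 = $6.83
Paid family leave insurance: $1,313.46 × 0.0067 = $8.80
State disability insurance: $1,313.46 × 0.0075 = $9.85
Union dues: $1,313.46 × 0.0174 = $22.85
Employee stock purchase plan: $71.15
Total deductions = $42.69 + $111.64 + $69.55 + $128.66 + $26.66 + $6.83 + $8.80 + $9.85 + $22.85 + $71.15 = $498.68
Net pay = $1,313.46 − $498.68 = $814.78

$814.78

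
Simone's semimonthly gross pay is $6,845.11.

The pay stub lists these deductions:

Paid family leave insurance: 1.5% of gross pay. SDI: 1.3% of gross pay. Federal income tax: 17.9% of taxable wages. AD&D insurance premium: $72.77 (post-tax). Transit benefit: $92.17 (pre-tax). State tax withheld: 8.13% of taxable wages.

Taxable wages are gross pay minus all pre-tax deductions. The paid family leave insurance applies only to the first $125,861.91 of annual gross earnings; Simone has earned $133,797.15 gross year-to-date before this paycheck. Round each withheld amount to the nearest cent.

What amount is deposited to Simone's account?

Transit benefit: $92.17
Taxable wages = $6,845.11 − $92.17 = $6,752.94
State tax withheld: $6,752.94 × 0.0813 = $549.01
Federal income tax: $6,752.94 × 0.179 = $1,208.78
Paid family leave insurance: annual cap $125,861.91 already reached (YTD $133,797.15), so $0.00
SDI: $6,845.11 × 0.013 = $88.99
AD&D insurance premium: $72.77
Total deductions = $92.17 + $549.01 + $1,208.78 + $0.00 + $88.99 + $72.77 = $2,011.72
Net pay = $6,845.11 − $2,011.72 = $4,833.39

$4,833.39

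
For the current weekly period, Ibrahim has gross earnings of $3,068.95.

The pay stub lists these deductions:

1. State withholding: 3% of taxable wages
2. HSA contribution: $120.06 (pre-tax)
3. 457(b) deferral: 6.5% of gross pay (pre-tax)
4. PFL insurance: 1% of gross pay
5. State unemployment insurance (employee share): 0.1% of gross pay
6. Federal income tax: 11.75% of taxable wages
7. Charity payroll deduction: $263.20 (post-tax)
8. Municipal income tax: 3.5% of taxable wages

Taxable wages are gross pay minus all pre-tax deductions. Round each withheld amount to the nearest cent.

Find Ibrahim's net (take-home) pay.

$1,950.68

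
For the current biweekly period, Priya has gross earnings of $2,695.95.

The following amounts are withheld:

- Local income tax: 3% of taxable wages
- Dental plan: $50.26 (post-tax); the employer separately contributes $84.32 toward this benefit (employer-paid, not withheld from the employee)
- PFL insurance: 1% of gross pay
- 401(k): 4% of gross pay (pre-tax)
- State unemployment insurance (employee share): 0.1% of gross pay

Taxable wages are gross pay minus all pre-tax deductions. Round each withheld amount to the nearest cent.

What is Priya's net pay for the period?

$2,430.55

401(k): $2,695.95 × 0.04 = $107.84
Taxable wages = $2,695.95 − $107.84 = $2,588.11
Local income tax: $2,588.11 × 0.03 = $77.64
PFL insurance: $2,695.95 × 0.01 = $26.96
State unemployment insurance (employee share): $2,695.95 × 0.001 = $2.70
Dental plan: $50.26
(Employer's $84.32 toward dental plan is not withheld from the employee.)
Total deductions = $107.84 + $77.64 + $26.96 + $2.70 + $50.26 = $265.40
Net pay = $2,695.95 − $265.40 = $2,430.55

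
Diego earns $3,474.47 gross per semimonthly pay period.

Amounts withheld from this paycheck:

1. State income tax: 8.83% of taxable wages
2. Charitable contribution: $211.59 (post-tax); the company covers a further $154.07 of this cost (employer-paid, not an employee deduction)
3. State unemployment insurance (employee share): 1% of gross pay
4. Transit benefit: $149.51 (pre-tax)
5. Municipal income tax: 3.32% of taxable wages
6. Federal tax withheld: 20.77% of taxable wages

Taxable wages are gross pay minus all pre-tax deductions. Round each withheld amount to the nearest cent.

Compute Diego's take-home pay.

$1,984.06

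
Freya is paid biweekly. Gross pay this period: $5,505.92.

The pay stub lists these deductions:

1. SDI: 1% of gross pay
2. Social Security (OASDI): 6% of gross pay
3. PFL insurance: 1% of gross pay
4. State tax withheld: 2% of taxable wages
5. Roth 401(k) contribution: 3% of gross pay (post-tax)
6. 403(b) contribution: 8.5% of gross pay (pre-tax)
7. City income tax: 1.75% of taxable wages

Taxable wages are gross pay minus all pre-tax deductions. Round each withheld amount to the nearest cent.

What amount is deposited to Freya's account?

$4,243.34

403(b) contribution: $5,505.92 × 0.085 = $468.00
Taxable wages = $5,505.92 − $468.00 = $5,037.92
City income tax: $5,037.92 × 0.0175 = $88.16
State tax withheld: $5,037.92 × 0.02 = $100.76
PFL insurance: $5,505.92 × 0.01 = $55.06
SDI: $5,505.92 × 0.01 = $55.06
Social Security (OASDI): $5,505.92 × 0.06 = $330.36
Roth 401(k) contribution: $5,505.92 × 0.03 = $165.18
Total deductions = $468.00 + $88.16 + $100.76 + $55.06 + $55.06 + $330.36 + $165.18 = $1,262.58
Net pay = $5,505.92 − $1,262.58 = $4,243.34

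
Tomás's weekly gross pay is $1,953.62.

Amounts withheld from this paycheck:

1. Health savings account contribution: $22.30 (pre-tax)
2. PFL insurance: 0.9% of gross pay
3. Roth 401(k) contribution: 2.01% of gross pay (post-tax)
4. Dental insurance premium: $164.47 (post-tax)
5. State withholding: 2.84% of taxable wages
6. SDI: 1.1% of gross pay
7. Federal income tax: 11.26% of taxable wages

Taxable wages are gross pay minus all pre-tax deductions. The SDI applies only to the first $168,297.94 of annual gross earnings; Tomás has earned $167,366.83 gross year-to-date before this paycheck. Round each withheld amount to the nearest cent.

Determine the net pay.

$1,427.44

Health savings account contribution: $22.30
Taxable wages = $1,953.62 − $22.30 = $1,931.32
Federal income tax: $1,931.32 × 0.1126 = $217.47
State withholding: $1,931.32 × 0.0284 = $54.85
SDI: only $168,297.94 − $167,366.83 = $931.11 of this check is subject → $931.11 × 0.011 = $10.24
PFL insurance: $1,953.62 × 0.009 = $17.58
Roth 401(k) contribution: $1,953.62 × 0.0201 = $39.27
Dental insurance premium: $164.47
Total deductions = $22.30 + $217.47 + $54.85 + $10.24 + $17.58 + $39.27 + $164.47 = $526.18
Net pay = $1,953.62 − $526.18 = $1,427.44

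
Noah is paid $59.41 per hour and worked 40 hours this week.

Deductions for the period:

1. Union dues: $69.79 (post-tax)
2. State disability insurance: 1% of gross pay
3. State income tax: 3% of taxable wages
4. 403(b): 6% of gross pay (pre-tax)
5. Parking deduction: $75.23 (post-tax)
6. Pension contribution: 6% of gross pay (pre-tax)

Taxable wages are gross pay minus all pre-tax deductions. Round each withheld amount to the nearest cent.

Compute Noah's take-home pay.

Gross pay: 40 × $59.41 = $2376.40
403(b): $2376.40 × 0.06 = $142.58
Pension contribution: $2376.40 × 0.06 = $142.58
Pre-tax total = $142.58 + $142.58 = $285.16
Taxable wages = $2376.40 − $285.16 = $2091.24
State income tax: $2091.24 × 0.03 = $62.74
State disability insurance: $2376.40 × 0.01 = $23.76
Parking deduction: $75.23
Union dues: $69.79
Total deductions = $142.58 + $142.58 + $62.74 + $23.76 + $75.23 + $69.79 = $516.68
Net pay = $2376.40 − $516.68 = $1859.72

$1859.72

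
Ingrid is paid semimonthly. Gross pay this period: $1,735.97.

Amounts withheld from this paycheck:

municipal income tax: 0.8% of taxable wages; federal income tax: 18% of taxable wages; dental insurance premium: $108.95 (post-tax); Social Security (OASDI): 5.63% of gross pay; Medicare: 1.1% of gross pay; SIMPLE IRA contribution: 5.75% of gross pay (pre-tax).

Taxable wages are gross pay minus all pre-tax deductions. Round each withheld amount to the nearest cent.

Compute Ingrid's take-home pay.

$1,102.76

SIMPLE IRA contribution: $1,735.97 × 0.0575 = $99.82
Taxable wages = $1,735.97 − $99.82 = $1,636.15
Federal income tax: $1,636.15 × 0.18 = $294.51
Municipal income tax: $1,636.15 × 0.008 = $13.09
Medicare: $1,735.97 × 0.011 = $19.10
Social Security (OASDI): $1,735.97 × 0.0563 = $97.74
Dental insurance premium: $108.95
Total deductions = $99.82 + $294.51 + $13.09 + $19.10 + $97.74 + $108.95 = $633.21
Net pay = $1,735.97 − $633.21 = $1,102.76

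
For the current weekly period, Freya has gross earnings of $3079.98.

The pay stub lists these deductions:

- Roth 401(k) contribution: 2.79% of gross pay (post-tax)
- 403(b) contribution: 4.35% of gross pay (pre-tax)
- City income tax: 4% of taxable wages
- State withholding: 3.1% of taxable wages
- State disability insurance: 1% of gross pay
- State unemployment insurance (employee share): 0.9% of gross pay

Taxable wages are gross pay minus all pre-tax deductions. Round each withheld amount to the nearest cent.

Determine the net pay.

$2592.38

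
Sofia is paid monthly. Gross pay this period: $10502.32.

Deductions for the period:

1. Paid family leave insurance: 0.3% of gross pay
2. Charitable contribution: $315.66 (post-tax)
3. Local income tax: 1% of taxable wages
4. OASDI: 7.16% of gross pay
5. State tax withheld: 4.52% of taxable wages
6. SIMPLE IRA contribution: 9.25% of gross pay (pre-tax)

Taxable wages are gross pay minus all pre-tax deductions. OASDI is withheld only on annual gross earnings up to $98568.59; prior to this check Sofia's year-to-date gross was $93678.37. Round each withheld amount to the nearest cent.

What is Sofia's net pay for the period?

$8307.45

SIMPLE IRA contribution: $10502.32 × 0.0925 = $971.46
Taxable wages = $10502.32 − $971.46 = $9530.86
State tax withheld: $9530.86 × 0.0452 = $430.79
Local income tax: $9530.86 × 0.01 = $95.31
OASDI: only $98568.59 − $93678.37 = $4890.22 of this check is subject → $4890.22 × 0.0716 = $350.14
Paid family leave insurance: $10502.32 × 0.003 = $31.51
Charitable contribution: $315.66
Total deductions = $971.46 + $430.79 + $95.31 + $350.14 + $31.51 + $315.66 = $2194.87
Net pay = $10502.32 − $2194.87 = $8307.45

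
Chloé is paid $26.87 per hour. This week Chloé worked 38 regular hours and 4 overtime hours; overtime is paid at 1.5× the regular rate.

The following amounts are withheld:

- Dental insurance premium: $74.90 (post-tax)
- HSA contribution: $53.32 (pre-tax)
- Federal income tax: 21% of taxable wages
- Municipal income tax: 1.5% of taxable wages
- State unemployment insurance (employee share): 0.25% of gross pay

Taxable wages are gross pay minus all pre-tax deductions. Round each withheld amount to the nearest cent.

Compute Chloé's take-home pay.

$797.09

Regular pay: 38 × $26.87 = $1,021.06
Overtime pay: 4 × $26.87 × 1.5 = $161.22
Gross pay = $1,021.06 + $161.22 = $1,182.28
HSA contribution: $53.32
Taxable wages = $1,182.28 − $53.32 = $1,128.96
Municipal income tax: $1,128.96 × 0.015 = $16.93
Federal income tax: $1,128.96 × 0.21 = $237.08
State unemployment insurance (employee share): $1,182.28 × 0.0025 = $2.96
Dental insurance premium: $74.90
Total deductions = $53.32 + $16.93 + $237.08 + $2.96 + $74.90 = $385.19
Net pay = $1,182.28 − $385.19 = $797.09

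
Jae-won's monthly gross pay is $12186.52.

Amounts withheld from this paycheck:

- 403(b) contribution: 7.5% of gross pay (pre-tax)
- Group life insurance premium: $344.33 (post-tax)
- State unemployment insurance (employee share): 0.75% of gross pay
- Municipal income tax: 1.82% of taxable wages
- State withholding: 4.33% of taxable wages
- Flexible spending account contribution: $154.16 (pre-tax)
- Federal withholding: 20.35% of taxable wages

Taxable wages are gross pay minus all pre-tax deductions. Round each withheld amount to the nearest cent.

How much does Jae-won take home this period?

$7736.27

403(b) contribution: $12186.52 × 0.075 = $913.99
Flexible spending account contribution: $154.16
Pre-tax total = $913.99 + $154.16 = $1068.15
Taxable wages = $12186.52 − $1068.15 = $11118.37
Municipal income tax: $11118.37 × 0.0182 = $202.35
State withholding: $11118.37 × 0.0433 = $481.43
Federal withholding: $11118.37 × 0.2035 = $2262.59
State unemployment insurance (employee share): $12186.52 × 0.0075 = $91.40
Group life insurance premium: $344.33
Total deductions = $913.99 + $154.16 + $202.35 + $481.43 + $2262.59 + $91.40 + $344.33 = $4450.25
Net pay = $12186.52 − $4450.25 = $7736.27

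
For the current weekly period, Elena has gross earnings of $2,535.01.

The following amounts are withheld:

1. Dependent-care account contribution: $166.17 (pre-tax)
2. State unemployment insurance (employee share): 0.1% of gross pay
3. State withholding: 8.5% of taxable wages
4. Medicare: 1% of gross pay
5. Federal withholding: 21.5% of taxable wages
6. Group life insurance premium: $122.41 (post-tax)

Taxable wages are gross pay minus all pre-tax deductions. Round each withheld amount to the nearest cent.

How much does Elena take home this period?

Dependent-care account contribution: $166.17
Taxable wages = $2,535.01 − $166.17 = $2,368.84
State withholding: $2,368.84 × 0.085 = $201.35
Federal withholding: $2,368.84 × 0.215 = $509.30
Medicare: $2,535.01 × 0.01 = $25.35
State unemployment insurance (employee share): $2,535.01 × 0.001 = $2.54
Group life insurance premium: $122.41
Total deductions = $166.17 + $201.35 + $509.30 + $25.35 + $2.54 + $122.41 = $1,027.12
Net pay = $2,535.01 − $1,027.12 = $1,507.89

$1,507.89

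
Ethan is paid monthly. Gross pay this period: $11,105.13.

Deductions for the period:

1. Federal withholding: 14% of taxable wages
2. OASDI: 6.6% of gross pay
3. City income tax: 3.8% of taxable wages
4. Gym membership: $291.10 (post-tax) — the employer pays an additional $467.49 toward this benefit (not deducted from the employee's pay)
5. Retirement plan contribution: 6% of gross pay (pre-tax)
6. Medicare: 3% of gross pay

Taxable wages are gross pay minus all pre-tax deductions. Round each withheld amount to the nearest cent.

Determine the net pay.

$7,223.52

Retirement plan contribution: $11,105.13 × 0.06 = $666.31
Taxable wages = $11,105.13 − $666.31 = $10,438.82
City income tax: $10,438.82 × 0.038 = $396.68
Federal withholding: $10,438.82 × 0.14 = $1,461.43
OASDI: $11,105.13 × 0.066 = $732.94
Medicare: $11,105.13 × 0.03 = $333.15
Gym membership: $291.10
(Employer's $467.49 toward gym membership is not withheld from the employee.)
Total deductions = $666.31 + $396.68 + $1,461.43 + $732.94 + $333.15 + $291.10 = $3,881.61
Net pay = $11,105.13 − $3,881.61 = $7,223.52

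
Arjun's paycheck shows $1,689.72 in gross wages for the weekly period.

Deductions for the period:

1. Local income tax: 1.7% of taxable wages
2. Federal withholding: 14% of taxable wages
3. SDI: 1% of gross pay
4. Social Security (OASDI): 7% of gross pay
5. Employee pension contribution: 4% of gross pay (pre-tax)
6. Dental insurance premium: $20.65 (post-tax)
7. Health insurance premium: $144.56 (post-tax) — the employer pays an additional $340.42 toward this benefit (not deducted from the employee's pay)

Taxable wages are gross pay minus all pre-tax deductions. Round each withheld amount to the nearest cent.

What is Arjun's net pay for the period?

$1,067.06

Employee pension contribution: $1,689.72 × 0.04 = $67.59
Taxable wages = $1,689.72 − $67.59 = $1,622.13
Local income tax: $1,622.13 × 0.017 = $27.58
Federal withholding: $1,622.13 × 0.14 = $227.10
SDI: $1,689.72 × 0.01 = $16.90
Social Security (OASDI): $1,689.72 × 0.07 = $118.28
Dental insurance premium: $20.65
Health insurance premium: $144.56
(Employer's $340.42 toward health insurance premium is not withheld from the employee.)
Total deductions = $67.59 + $27.58 + $227.10 + $16.90 + $118.28 + $20.65 + $144.56 = $622.66
Net pay = $1,689.72 − $622.66 = $1,067.06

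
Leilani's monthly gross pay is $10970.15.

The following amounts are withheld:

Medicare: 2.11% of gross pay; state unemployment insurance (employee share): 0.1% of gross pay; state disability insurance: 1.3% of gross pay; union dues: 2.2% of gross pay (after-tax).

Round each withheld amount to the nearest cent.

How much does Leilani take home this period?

$10343.76

State unemployment insurance (employee share): $10970.15 × 0.001 = $10.97
State disability insurance: $10970.15 × 0.013 = $142.61
Medicare: $10970.15 × 0.0211 = $231.47
Union dues: $10970.15 × 0.022 = $241.34
Total deductions = $10.97 + $142.61 + $231.47 + $241.34 = $626.39
Net pay = $10970.15 − $626.39 = $10343.76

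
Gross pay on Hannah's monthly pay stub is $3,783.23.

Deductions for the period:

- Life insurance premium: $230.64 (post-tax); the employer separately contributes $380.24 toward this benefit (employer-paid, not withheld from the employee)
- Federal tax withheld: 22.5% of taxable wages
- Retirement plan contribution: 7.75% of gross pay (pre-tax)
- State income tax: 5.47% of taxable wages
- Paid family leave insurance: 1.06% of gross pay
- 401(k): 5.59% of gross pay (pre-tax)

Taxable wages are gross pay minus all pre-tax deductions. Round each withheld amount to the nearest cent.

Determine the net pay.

401(k): $3,783.23 × 0.0559 = $211.48
Retirement plan contribution: $3,783.23 × 0.0775 = $293.20
Pre-tax total = $211.48 + $293.20 = $504.68
Taxable wages = $3,783.23 − $504.68 = $3,278.55
Federal tax withheld: $3,278.55 × 0.225 = $737.67
State income tax: $3,278.55 × 0.0547 = $179.34
Paid family leave insurance: $3,783.23 × 0.0106 = $40.10
Life insurance premium: $230.64
(Employer's $380.24 toward life insurance premium is not withheld from the employee.)
Total deductions = $211.48 + $293.20 + $737.67 + $179.34 + $40.10 + $230.64 = $1,692.43
Net pay = $3,783.23 − $1,692.43 = $2,090.80

$2,090.80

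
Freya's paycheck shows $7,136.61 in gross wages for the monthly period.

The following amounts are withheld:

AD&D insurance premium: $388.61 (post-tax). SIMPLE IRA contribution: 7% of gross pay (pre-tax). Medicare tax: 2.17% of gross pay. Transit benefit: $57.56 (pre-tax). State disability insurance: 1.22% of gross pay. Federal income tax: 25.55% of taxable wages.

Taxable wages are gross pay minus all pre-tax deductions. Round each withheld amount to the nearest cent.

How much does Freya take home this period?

Transit benefit: $57.56
SIMPLE IRA contribution: $7,136.61 × 0.07 = $499.56
Pre-tax total = $57.56 + $499.56 = $557.12
Taxable wages = $7,136.61 − $557.12 = $6,579.49
Federal income tax: $6,579.49 × 0.2555 = $1,681.06
State disability insurance: $7,136.61 × 0.0122 = $87.07
Medicare tax: $7,136.61 × 0.0217 = $154.86
AD&D insurance premium: $388.61
Total deductions = $57.56 + $499.56 + $1,681.06 + $87.07 + $154.86 + $388.61 = $2,868.72
Net pay = $7,136.61 − $2,868.72 = $4,267.89

$4,267.89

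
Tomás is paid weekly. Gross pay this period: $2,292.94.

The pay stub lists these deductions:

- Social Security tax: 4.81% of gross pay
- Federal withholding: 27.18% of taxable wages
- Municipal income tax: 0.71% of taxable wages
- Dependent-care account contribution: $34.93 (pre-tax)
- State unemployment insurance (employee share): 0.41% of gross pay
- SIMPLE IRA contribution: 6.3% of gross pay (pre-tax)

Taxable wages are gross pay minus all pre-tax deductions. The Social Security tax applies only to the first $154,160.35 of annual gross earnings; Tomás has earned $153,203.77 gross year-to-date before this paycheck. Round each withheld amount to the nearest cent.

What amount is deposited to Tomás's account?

$1,468.67

Dependent-care account contribution: $34.93
SIMPLE IRA contribution: $2,292.94 × 0.063 = $144.46
Pre-tax total = $34.93 + $144.46 = $179.39
Taxable wages = $2,292.94 − $179.39 = $2,113.55
Federal withholding: $2,113.55 × 0.2718 = $574.46
Municipal income tax: $2,113.55 × 0.0071 = $15.01
Social Security tax: only $154,160.35 − $153,203.77 = $956.58 of this check is subject → $956.58 × 0.0481 = $46.01
State unemployment insurance (employee share): $2,292.94 × 0.0041 = $9.40
Total deductions = $34.93 + $144.46 + $574.46 + $15.01 + $46.01 + $9.40 = $824.27
Net pay = $2,292.94 − $824.27 = $1,468.67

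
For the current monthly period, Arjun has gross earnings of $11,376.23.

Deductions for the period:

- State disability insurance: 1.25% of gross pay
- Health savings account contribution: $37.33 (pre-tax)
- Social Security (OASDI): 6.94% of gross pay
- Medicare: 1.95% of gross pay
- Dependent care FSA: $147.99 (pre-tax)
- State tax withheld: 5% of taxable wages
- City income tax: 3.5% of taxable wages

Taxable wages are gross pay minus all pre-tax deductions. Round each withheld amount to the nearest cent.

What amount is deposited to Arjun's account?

$9,086.13

Dependent care FSA: $147.99
Health savings account contribution: $37.33
Pre-tax total = $147.99 + $37.33 = $185.32
Taxable wages = $11,376.23 − $185.32 = $11,190.91
State tax withheld: $11,190.91 × 0.05 = $559.55
City income tax: $11,190.91 × 0.035 = $391.68
Medicare: $11,376.23 × 0.0195 = $221.84
State disability insurance: $11,376.23 × 0.0125 = $142.20
Social Security (OASDI): $11,376.23 × 0.0694 = $789.51
Total deductions = $147.99 + $37.33 + $559.55 + $391.68 + $221.84 + $142.20 + $789.51 = $2,290.10
Net pay = $11,376.23 − $2,290.10 = $9,086.13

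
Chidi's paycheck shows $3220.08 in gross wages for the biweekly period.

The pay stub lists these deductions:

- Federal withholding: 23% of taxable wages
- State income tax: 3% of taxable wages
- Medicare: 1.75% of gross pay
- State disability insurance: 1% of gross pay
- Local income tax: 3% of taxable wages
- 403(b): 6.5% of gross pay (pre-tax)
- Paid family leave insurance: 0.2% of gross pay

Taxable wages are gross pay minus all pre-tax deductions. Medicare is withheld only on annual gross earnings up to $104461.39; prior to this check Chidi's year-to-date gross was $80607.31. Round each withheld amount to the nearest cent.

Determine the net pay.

403(b): $3220.08 × 0.065 = $209.31
Taxable wages = $3220.08 − $209.31 = $3010.77
Federal withholding: $3010.77 × 0.23 = $692.48
State income tax: $3010.77 × 0.03 = $90.32
Local income tax: $3010.77 × 0.03 = $90.32
Paid family leave insurance: $3220.08 × 0.002 = $6.44
Medicare: cap not yet reached, full $3220.08 is subject → $3220.08 × 0.0175 = $56.35
State disability insurance: $3220.08 × 0.01 = $32.20
Total deductions = $209.31 + $692.48 + $90.32 + $90.32 + $6.44 + $56.35 + $32.20 = $1177.42
Net pay = $3220.08 − $1177.42 = $2042.66

$2042.66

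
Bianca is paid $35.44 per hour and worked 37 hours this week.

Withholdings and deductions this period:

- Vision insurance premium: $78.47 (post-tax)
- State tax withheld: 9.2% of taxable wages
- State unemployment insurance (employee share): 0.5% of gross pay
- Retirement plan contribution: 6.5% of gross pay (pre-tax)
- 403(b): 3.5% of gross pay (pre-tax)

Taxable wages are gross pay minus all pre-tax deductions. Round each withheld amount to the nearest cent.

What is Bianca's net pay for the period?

$986.56

Gross pay: 37 × $35.44 = $1,311.28
Retirement plan contribution: $1,311.28 × 0.065 = $85.23
403(b): $1,311.28 × 0.035 = $45.89
Pre-tax total = $85.23 + $45.89 = $131.12
Taxable wages = $1,311.28 − $131.12 = $1,180.16
State tax withheld: $1,180.16 × 0.092 = $108.57
State unemployment insurance (employee share): $1,311.28 × 0.005 = $6.56
Vision insurance premium: $78.47
Total deductions = $85.23 + $45.89 + $108.57 + $6.56 + $78.47 = $324.72
Net pay = $1,311.28 − $324.72 = $986.56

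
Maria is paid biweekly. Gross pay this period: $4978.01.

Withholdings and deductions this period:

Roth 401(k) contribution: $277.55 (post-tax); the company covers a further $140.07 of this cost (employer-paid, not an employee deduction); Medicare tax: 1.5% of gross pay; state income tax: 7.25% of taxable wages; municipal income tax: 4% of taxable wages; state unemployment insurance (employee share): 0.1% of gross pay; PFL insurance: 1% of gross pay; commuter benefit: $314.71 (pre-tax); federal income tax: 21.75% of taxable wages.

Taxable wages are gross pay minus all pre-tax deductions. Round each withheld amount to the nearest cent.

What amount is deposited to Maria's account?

Commuter benefit: $314.71
Taxable wages = $4978.01 − $314.71 = $4663.30
State income tax: $4663.30 × 0.0725 = $338.09
Municipal income tax: $4663.30 × 0.04 = $186.53
Federal income tax: $4663.30 × 0.2175 = $1014.27
Medicare tax: $4978.01 × 0.015 = $74.67
PFL insurance: $4978.01 × 0.01 = $49.78
State unemployment insurance (employee share): $4978.01 × 0.001 = $4.98
Roth 401(k) contribution: $277.55
(Employer's $140.07 toward Roth 401(k) contribution is not withheld from the employee.)
Total deductions = $314.71 + $338.09 + $186.53 + $1014.27 + $74.67 + $49.78 + $4.98 + $277.55 = $2260.58
Net pay = $4978.01 − $2260.58 = $2717.43

$2717.43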